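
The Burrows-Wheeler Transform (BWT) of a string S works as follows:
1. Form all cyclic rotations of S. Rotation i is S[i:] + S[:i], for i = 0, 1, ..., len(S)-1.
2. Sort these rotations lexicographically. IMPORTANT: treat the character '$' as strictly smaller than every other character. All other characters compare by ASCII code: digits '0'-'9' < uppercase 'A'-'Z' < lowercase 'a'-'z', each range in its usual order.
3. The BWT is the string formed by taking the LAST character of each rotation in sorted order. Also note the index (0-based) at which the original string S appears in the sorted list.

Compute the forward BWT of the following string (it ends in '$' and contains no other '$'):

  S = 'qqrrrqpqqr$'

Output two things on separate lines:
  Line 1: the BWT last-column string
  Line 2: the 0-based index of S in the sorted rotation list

All 11 rotations (rotation i = S[i:]+S[:i]):
  rot[0] = qqrrrqpqqr$
  rot[1] = qrrrqpqqr$q
  rot[2] = rrrqpqqr$qq
  rot[3] = rrqpqqr$qqr
  rot[4] = rqpqqr$qqrr
  rot[5] = qpqqr$qqrrr
  rot[6] = pqqr$qqrrrq
  rot[7] = qqr$qqrrrqp
  rot[8] = qr$qqrrrqpq
  rot[9] = r$qqrrrqpqq
  rot[10] = $qqrrrqpqqr
Sorted (with $ < everything):
  sorted[0] = $qqrrrqpqqr  (last char: 'r')
  sorted[1] = pqqr$qqrrrq  (last char: 'q')
  sorted[2] = qpqqr$qqrrr  (last char: 'r')
  sorted[3] = qqr$qqrrrqp  (last char: 'p')
  sorted[4] = qqrrrqpqqr$  (last char: '$')
  sorted[5] = qr$qqrrrqpq  (last char: 'q')
  sorted[6] = qrrrqpqqr$q  (last char: 'q')
  sorted[7] = r$qqrrrqpqq  (last char: 'q')
  sorted[8] = rqpqqr$qqrr  (last char: 'r')
  sorted[9] = rrqpqqr$qqr  (last char: 'r')
  sorted[10] = rrrqpqqr$qq  (last char: 'q')
Last column: rqrp$qqqrrq
Original string S is at sorted index 4

Answer: rqrp$qqqrrq
4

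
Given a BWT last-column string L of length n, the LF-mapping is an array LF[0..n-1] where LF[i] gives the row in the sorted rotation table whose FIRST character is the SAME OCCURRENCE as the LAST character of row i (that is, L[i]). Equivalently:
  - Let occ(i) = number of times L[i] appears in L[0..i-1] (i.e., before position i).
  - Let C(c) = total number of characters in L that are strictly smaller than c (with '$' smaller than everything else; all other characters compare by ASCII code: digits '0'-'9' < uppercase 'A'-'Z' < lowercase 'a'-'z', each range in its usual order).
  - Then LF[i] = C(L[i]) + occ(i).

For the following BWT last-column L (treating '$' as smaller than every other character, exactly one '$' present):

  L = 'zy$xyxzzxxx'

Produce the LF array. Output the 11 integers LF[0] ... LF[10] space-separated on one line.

Char counts: '$':1, 'x':5, 'y':2, 'z':3
C (first-col start): C('$')=0, C('x')=1, C('y')=6, C('z')=8
L[0]='z': occ=0, LF[0]=C('z')+0=8+0=8
L[1]='y': occ=0, LF[1]=C('y')+0=6+0=6
L[2]='$': occ=0, LF[2]=C('$')+0=0+0=0
L[3]='x': occ=0, LF[3]=C('x')+0=1+0=1
L[4]='y': occ=1, LF[4]=C('y')+1=6+1=7
L[5]='x': occ=1, LF[5]=C('x')+1=1+1=2
L[6]='z': occ=1, LF[6]=C('z')+1=8+1=9
L[7]='z': occ=2, LF[7]=C('z')+2=8+2=10
L[8]='x': occ=2, LF[8]=C('x')+2=1+2=3
L[9]='x': occ=3, LF[9]=C('x')+3=1+3=4
L[10]='x': occ=4, LF[10]=C('x')+4=1+4=5

Answer: 8 6 0 1 7 2 9 10 3 4 5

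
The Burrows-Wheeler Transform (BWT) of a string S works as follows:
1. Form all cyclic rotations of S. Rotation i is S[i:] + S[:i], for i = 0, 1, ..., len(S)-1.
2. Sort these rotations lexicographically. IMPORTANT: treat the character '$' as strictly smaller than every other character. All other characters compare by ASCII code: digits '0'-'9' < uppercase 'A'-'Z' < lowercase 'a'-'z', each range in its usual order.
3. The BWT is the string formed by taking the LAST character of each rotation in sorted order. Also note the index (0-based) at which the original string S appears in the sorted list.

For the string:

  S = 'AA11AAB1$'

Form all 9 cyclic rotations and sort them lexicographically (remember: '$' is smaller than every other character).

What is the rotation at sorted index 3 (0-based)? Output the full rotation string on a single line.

All 9 rotations (rotation i = S[i:]+S[:i]):
  rot[0] = AA11AAB1$
  rot[1] = A11AAB1$A
  rot[2] = 11AAB1$AA
  rot[3] = 1AAB1$AA1
  rot[4] = AAB1$AA11
  rot[5] = AB1$AA11A
  rot[6] = B1$AA11AA
  rot[7] = 1$AA11AAB
  rot[8] = $AA11AAB1
Sorted (with $ < everything):
  sorted[0] = $AA11AAB1
  sorted[1] = 1$AA11AAB
  sorted[2] = 11AAB1$AA
  sorted[3] = 1AAB1$AA1
  sorted[4] = A11AAB1$A
  sorted[5] = AA11AAB1$
  sorted[6] = AAB1$AA11
  sorted[7] = AB1$AA11A
  sorted[8] = B1$AA11AA
sorted[3] = 1AAB1$AA1

Answer: 1AAB1$AA1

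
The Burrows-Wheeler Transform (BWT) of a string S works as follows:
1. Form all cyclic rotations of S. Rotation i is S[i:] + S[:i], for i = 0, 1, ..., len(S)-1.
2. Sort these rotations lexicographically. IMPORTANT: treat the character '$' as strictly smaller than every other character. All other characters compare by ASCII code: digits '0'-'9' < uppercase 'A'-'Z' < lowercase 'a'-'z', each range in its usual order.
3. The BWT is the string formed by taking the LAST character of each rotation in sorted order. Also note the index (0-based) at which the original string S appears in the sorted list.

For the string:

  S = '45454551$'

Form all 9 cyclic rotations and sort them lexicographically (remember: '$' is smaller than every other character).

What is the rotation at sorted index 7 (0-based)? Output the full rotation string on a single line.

All 9 rotations (rotation i = S[i:]+S[:i]):
  rot[0] = 45454551$
  rot[1] = 5454551$4
  rot[2] = 454551$45
  rot[3] = 54551$454
  rot[4] = 4551$4545
  rot[5] = 551$45454
  rot[6] = 51$454545
  rot[7] = 1$4545455
  rot[8] = $45454551
Sorted (with $ < everything):
  sorted[0] = $45454551
  sorted[1] = 1$4545455
  sorted[2] = 45454551$
  sorted[3] = 454551$45
  sorted[4] = 4551$4545
  sorted[5] = 51$454545
  sorted[6] = 5454551$4
  sorted[7] = 54551$454
  sorted[8] = 551$45454
sorted[7] = 54551$454

Answer: 54551$454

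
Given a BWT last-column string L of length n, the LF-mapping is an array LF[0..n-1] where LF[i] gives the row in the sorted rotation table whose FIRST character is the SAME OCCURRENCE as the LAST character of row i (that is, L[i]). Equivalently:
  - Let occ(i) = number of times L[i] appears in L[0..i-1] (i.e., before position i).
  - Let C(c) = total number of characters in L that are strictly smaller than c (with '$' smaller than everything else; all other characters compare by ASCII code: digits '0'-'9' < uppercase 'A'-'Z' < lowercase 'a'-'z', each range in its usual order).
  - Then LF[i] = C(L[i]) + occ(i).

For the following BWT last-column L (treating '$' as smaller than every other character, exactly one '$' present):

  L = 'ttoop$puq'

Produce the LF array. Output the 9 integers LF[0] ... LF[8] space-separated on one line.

Answer: 6 7 1 2 3 0 4 8 5

Derivation:
Char counts: '$':1, 'o':2, 'p':2, 'q':1, 't':2, 'u':1
C (first-col start): C('$')=0, C('o')=1, C('p')=3, C('q')=5, C('t')=6, C('u')=8
L[0]='t': occ=0, LF[0]=C('t')+0=6+0=6
L[1]='t': occ=1, LF[1]=C('t')+1=6+1=7
L[2]='o': occ=0, LF[2]=C('o')+0=1+0=1
L[3]='o': occ=1, LF[3]=C('o')+1=1+1=2
L[4]='p': occ=0, LF[4]=C('p')+0=3+0=3
L[5]='$': occ=0, LF[5]=C('$')+0=0+0=0
L[6]='p': occ=1, LF[6]=C('p')+1=3+1=4
L[7]='u': occ=0, LF[7]=C('u')+0=8+0=8
L[8]='q': occ=0, LF[8]=C('q')+0=5+0=5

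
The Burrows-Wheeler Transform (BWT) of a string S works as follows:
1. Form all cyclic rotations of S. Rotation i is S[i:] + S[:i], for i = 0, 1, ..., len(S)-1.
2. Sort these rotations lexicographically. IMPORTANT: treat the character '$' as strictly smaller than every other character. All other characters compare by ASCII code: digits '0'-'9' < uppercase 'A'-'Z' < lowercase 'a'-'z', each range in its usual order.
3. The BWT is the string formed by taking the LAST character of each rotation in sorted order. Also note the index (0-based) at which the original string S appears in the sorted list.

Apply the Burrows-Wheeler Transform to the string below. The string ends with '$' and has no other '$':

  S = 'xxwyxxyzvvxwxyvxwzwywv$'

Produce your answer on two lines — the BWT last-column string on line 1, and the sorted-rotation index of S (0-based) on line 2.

All 23 rotations (rotation i = S[i:]+S[:i]):
  rot[0] = xxwyxxyzvvxwxyvxwzwywv$
  rot[1] = xwyxxyzvvxwxyvxwzwywv$x
  rot[2] = wyxxyzvvxwxyvxwzwywv$xx
  rot[3] = yxxyzvvxwxyvxwzwywv$xxw
  rot[4] = xxyzvvxwxyvxwzwywv$xxwy
  rot[5] = xyzvvxwxyvxwzwywv$xxwyx
  rot[6] = yzvvxwxyvxwzwywv$xxwyxx
  rot[7] = zvvxwxyvxwzwywv$xxwyxxy
  rot[8] = vvxwxyvxwzwywv$xxwyxxyz
  rot[9] = vxwxyvxwzwywv$xxwyxxyzv
  rot[10] = xwxyvxwzwywv$xxwyxxyzvv
  rot[11] = wxyvxwzwywv$xxwyxxyzvvx
  rot[12] = xyvxwzwywv$xxwyxxyzvvxw
  rot[13] = yvxwzwywv$xxwyxxyzvvxwx
  rot[14] = vxwzwywv$xxwyxxyzvvxwxy
  rot[15] = xwzwywv$xxwyxxyzvvxwxyv
  rot[16] = wzwywv$xxwyxxyzvvxwxyvx
  rot[17] = zwywv$xxwyxxyzvvxwxyvxw
  rot[18] = wywv$xxwyxxyzvvxwxyvxwz
  rot[19] = ywv$xxwyxxyzvvxwxyvxwzw
  rot[20] = wv$xxwyxxyzvvxwxyvxwzwy
  rot[21] = v$xxwyxxyzvvxwxyvxwzwyw
  rot[22] = $xxwyxxyzvvxwxyvxwzwywv
Sorted (with $ < everything):
  sorted[0] = $xxwyxxyzvvxwxyvxwzwywv  (last char: 'v')
  sorted[1] = v$xxwyxxyzvvxwxyvxwzwyw  (last char: 'w')
  sorted[2] = vvxwxyvxwzwywv$xxwyxxyz  (last char: 'z')
  sorted[3] = vxwxyvxwzwywv$xxwyxxyzv  (last char: 'v')
  sorted[4] = vxwzwywv$xxwyxxyzvvxwxy  (last char: 'y')
  sorted[5] = wv$xxwyxxyzvvxwxyvxwzwy  (last char: 'y')
  sorted[6] = wxyvxwzwywv$xxwyxxyzvvx  (last char: 'x')
  sorted[7] = wywv$xxwyxxyzvvxwxyvxwz  (last char: 'z')
  sorted[8] = wyxxyzvvxwxyvxwzwywv$xx  (last char: 'x')
  sorted[9] = wzwywv$xxwyxxyzvvxwxyvx  (last char: 'x')
  sorted[10] = xwxyvxwzwywv$xxwyxxyzvv  (last char: 'v')
  sorted[11] = xwyxxyzvvxwxyvxwzwywv$x  (last char: 'x')
  sorted[12] = xwzwywv$xxwyxxyzvvxwxyv  (last char: 'v')
  sorted[13] = xxwyxxyzvvxwxyvxwzwywv$  (last char: '$')
  sorted[14] = xxyzvvxwxyvxwzwywv$xxwy  (last char: 'y')
  sorted[15] = xyvxwzwywv$xxwyxxyzvvxw  (last char: 'w')
  sorted[16] = xyzvvxwxyvxwzwywv$xxwyx  (last char: 'x')
  sorted[17] = yvxwzwywv$xxwyxxyzvvxwx  (last char: 'x')
  sorted[18] = ywv$xxwyxxyzvvxwxyvxwzw  (last char: 'w')
  sorted[19] = yxxyzvvxwxyvxwzwywv$xxw  (last char: 'w')
  sorted[20] = yzvvxwxyvxwzwywv$xxwyxx  (last char: 'x')
  sorted[21] = zvvxwxyvxwzwywv$xxwyxxy  (last char: 'y')
  sorted[22] = zwywv$xxwyxxyzvvxwxyvxw  (last char: 'w')
Last column: vwzvyyxzxxvxv$ywxxwwxyw
Original string S is at sorted index 13

Answer: vwzvyyxzxxvxv$ywxxwwxyw
13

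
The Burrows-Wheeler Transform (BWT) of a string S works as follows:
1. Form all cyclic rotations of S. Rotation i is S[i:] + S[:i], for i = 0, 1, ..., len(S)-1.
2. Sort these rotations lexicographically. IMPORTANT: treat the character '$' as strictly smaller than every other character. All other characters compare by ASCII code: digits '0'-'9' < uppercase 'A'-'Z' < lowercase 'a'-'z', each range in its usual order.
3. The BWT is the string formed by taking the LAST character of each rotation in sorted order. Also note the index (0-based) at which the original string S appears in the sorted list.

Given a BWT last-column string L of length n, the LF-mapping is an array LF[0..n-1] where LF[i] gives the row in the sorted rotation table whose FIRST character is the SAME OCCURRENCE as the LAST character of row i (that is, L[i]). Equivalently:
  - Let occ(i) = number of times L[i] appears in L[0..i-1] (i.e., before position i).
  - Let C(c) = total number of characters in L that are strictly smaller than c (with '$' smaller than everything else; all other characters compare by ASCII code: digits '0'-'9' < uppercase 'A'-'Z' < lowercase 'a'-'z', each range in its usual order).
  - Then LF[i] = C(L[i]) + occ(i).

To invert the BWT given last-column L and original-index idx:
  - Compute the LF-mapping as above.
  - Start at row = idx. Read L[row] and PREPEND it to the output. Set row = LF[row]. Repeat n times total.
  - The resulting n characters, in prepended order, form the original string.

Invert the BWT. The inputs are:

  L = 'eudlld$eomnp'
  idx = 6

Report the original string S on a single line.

Answer: lemonpuddle$

Derivation:
LF mapping: 3 11 1 5 6 2 0 4 9 7 8 10
Walk LF starting at row 6, prepending L[row]:
  step 1: row=6, L[6]='$', prepend. Next row=LF[6]=0
  step 2: row=0, L[0]='e', prepend. Next row=LF[0]=3
  step 3: row=3, L[3]='l', prepend. Next row=LF[3]=5
  step 4: row=5, L[5]='d', prepend. Next row=LF[5]=2
  step 5: row=2, L[2]='d', prepend. Next row=LF[2]=1
  step 6: row=1, L[1]='u', prepend. Next row=LF[1]=11
  step 7: row=11, L[11]='p', prepend. Next row=LF[11]=10
  step 8: row=10, L[10]='n', prepend. Next row=LF[10]=8
  step 9: row=8, L[8]='o', prepend. Next row=LF[8]=9
  step 10: row=9, L[9]='m', prepend. Next row=LF[9]=7
  step 11: row=7, L[7]='e', prepend. Next row=LF[7]=4
  step 12: row=4, L[4]='l', prepend. Next row=LF[4]=6
Reversed output: lemonpuddle$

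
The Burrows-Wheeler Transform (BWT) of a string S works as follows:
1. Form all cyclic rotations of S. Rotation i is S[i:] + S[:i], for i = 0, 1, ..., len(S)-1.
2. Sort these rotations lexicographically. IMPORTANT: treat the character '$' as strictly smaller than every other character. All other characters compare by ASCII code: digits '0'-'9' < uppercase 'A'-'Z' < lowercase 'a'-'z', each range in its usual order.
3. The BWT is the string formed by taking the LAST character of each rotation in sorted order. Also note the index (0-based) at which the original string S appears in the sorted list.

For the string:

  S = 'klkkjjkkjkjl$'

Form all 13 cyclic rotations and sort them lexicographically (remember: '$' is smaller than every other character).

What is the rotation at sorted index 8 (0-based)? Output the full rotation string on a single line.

Answer: kkjjkkjkjl$kl

Derivation:
All 13 rotations (rotation i = S[i:]+S[:i]):
  rot[0] = klkkjjkkjkjl$
  rot[1] = lkkjjkkjkjl$k
  rot[2] = kkjjkkjkjl$kl
  rot[3] = kjjkkjkjl$klk
  rot[4] = jjkkjkjl$klkk
  rot[5] = jkkjkjl$klkkj
  rot[6] = kkjkjl$klkkjj
  rot[7] = kjkjl$klkkjjk
  rot[8] = jkjl$klkkjjkk
  rot[9] = kjl$klkkjjkkj
  rot[10] = jl$klkkjjkkjk
  rot[11] = l$klkkjjkkjkj
  rot[12] = $klkkjjkkjkjl
Sorted (with $ < everything):
  sorted[0] = $klkkjjkkjkjl
  sorted[1] = jjkkjkjl$klkk
  sorted[2] = jkjl$klkkjjkk
  sorted[3] = jkkjkjl$klkkj
  sorted[4] = jl$klkkjjkkjk
  sorted[5] = kjjkkjkjl$klk
  sorted[6] = kjkjl$klkkjjk
  sorted[7] = kjl$klkkjjkkj
  sorted[8] = kkjjkkjkjl$kl
  sorted[9] = kkjkjl$klkkjj
  sorted[10] = klkkjjkkjkjl$
  sorted[11] = l$klkkjjkkjkj
  sorted[12] = lkkjjkkjkjl$k
sorted[8] = kkjjkkjkjl$kl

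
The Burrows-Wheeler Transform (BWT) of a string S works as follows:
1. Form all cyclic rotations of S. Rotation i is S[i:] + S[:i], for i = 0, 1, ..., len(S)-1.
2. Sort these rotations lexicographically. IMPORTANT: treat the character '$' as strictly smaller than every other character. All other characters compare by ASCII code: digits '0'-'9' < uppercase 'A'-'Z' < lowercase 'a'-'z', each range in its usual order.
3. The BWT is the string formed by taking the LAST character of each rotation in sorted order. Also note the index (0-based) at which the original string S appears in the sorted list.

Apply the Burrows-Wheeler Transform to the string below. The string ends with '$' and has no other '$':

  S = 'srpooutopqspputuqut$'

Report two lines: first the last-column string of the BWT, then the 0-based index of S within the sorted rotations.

All 20 rotations (rotation i = S[i:]+S[:i]):
  rot[0] = srpooutopqspputuqut$
  rot[1] = rpooutopqspputuqut$s
  rot[2] = pooutopqspputuqut$sr
  rot[3] = ooutopqspputuqut$srp
  rot[4] = outopqspputuqut$srpo
  rot[5] = utopqspputuqut$srpoo
  rot[6] = topqspputuqut$srpoou
  rot[7] = opqspputuqut$srpoout
  rot[8] = pqspputuqut$srpoouto
  rot[9] = qspputuqut$srpooutop
  rot[10] = spputuqut$srpooutopq
  rot[11] = pputuqut$srpooutopqs
  rot[12] = putuqut$srpooutopqsp
  rot[13] = utuqut$srpooutopqspp
  rot[14] = tuqut$srpooutopqsppu
  rot[15] = uqut$srpooutopqspput
  rot[16] = qut$srpooutopqspputu
  rot[17] = ut$srpooutopqspputuq
  rot[18] = t$srpooutopqspputuqu
  rot[19] = $srpooutopqspputuqut
Sorted (with $ < everything):
  sorted[0] = $srpooutopqspputuqut  (last char: 't')
  sorted[1] = ooutopqspputuqut$srp  (last char: 'p')
  sorted[2] = opqspputuqut$srpoout  (last char: 't')
  sorted[3] = outopqspputuqut$srpo  (last char: 'o')
  sorted[4] = pooutopqspputuqut$sr  (last char: 'r')
  sorted[5] = pputuqut$srpooutopqs  (last char: 's')
  sorted[6] = pqspputuqut$srpoouto  (last char: 'o')
  sorted[7] = putuqut$srpooutopqsp  (last char: 'p')
  sorted[8] = qspputuqut$srpooutop  (last char: 'p')
  sorted[9] = qut$srpooutopqspputu  (last char: 'u')
  sorted[10] = rpooutopqspputuqut$s  (last char: 's')
  sorted[11] = spputuqut$srpooutopq  (last char: 'q')
  sorted[12] = srpooutopqspputuqut$  (last char: '$')
  sorted[13] = t$srpooutopqspputuqu  (last char: 'u')
  sorted[14] = topqspputuqut$srpoou  (last char: 'u')
  sorted[15] = tuqut$srpooutopqsppu  (last char: 'u')
  sorted[16] = uqut$srpooutopqspput  (last char: 't')
  sorted[17] = ut$srpooutopqspputuq  (last char: 'q')
  sorted[18] = utopqspputuqut$srpoo  (last char: 'o')
  sorted[19] = utuqut$srpooutopqspp  (last char: 'p')
Last column: tptorsoppusq$uuutqop
Original string S is at sorted index 12

Answer: tptorsoppusq$uuutqop
12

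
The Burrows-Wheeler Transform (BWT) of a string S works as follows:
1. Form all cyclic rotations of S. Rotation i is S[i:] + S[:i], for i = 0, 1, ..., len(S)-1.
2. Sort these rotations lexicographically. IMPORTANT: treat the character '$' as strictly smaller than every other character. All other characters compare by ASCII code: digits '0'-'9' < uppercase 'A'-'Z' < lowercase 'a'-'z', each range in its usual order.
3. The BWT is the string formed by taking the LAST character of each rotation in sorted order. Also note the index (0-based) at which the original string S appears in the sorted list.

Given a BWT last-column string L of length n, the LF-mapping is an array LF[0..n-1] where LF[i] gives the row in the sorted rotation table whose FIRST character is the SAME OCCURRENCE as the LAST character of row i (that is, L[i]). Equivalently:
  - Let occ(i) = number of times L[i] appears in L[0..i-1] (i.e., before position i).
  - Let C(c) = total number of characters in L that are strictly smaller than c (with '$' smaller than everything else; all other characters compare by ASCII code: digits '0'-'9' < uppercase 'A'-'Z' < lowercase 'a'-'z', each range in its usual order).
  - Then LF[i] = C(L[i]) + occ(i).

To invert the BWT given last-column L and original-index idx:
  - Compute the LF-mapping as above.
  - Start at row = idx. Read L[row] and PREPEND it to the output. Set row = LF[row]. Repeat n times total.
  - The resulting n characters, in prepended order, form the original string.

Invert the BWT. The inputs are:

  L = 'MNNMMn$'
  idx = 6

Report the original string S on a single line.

Answer: nNMMNM$

Derivation:
LF mapping: 1 4 5 2 3 6 0
Walk LF starting at row 6, prepending L[row]:
  step 1: row=6, L[6]='$', prepend. Next row=LF[6]=0
  step 2: row=0, L[0]='M', prepend. Next row=LF[0]=1
  step 3: row=1, L[1]='N', prepend. Next row=LF[1]=4
  step 4: row=4, L[4]='M', prepend. Next row=LF[4]=3
  step 5: row=3, L[3]='M', prepend. Next row=LF[3]=2
  step 6: row=2, L[2]='N', prepend. Next row=LF[2]=5
  step 7: row=5, L[5]='n', prepend. Next row=LF[5]=6
Reversed output: nNMMNM$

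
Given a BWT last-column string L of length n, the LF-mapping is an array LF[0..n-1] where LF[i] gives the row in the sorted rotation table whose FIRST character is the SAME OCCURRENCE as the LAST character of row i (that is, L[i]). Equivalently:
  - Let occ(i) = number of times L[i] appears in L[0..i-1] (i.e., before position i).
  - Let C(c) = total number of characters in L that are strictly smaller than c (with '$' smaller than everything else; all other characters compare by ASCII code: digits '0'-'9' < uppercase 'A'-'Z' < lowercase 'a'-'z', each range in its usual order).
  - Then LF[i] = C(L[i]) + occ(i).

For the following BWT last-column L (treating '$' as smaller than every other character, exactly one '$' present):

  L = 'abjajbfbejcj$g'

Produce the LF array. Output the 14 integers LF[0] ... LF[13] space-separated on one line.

Answer: 1 3 10 2 11 4 8 5 7 12 6 13 0 9

Derivation:
Char counts: '$':1, 'a':2, 'b':3, 'c':1, 'e':1, 'f':1, 'g':1, 'j':4
C (first-col start): C('$')=0, C('a')=1, C('b')=3, C('c')=6, C('e')=7, C('f')=8, C('g')=9, C('j')=10
L[0]='a': occ=0, LF[0]=C('a')+0=1+0=1
L[1]='b': occ=0, LF[1]=C('b')+0=3+0=3
L[2]='j': occ=0, LF[2]=C('j')+0=10+0=10
L[3]='a': occ=1, LF[3]=C('a')+1=1+1=2
L[4]='j': occ=1, LF[4]=C('j')+1=10+1=11
L[5]='b': occ=1, LF[5]=C('b')+1=3+1=4
L[6]='f': occ=0, LF[6]=C('f')+0=8+0=8
L[7]='b': occ=2, LF[7]=C('b')+2=3+2=5
L[8]='e': occ=0, LF[8]=C('e')+0=7+0=7
L[9]='j': occ=2, LF[9]=C('j')+2=10+2=12
L[10]='c': occ=0, LF[10]=C('c')+0=6+0=6
L[11]='j': occ=3, LF[11]=C('j')+3=10+3=13
L[12]='$': occ=0, LF[12]=C('$')+0=0+0=0
L[13]='g': occ=0, LF[13]=C('g')+0=9+0=9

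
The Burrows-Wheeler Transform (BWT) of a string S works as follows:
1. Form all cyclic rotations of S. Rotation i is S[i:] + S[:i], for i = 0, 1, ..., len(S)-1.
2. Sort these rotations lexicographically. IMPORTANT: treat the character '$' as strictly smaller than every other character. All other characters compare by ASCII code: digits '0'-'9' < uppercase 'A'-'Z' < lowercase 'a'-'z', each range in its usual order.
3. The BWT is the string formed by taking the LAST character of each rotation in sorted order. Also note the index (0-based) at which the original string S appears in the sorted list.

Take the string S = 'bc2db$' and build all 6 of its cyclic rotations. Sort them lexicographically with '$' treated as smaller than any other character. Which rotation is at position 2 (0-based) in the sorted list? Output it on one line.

Answer: b$bc2d

Derivation:
All 6 rotations (rotation i = S[i:]+S[:i]):
  rot[0] = bc2db$
  rot[1] = c2db$b
  rot[2] = 2db$bc
  rot[3] = db$bc2
  rot[4] = b$bc2d
  rot[5] = $bc2db
Sorted (with $ < everything):
  sorted[0] = $bc2db
  sorted[1] = 2db$bc
  sorted[2] = b$bc2d
  sorted[3] = bc2db$
  sorted[4] = c2db$b
  sorted[5] = db$bc2
sorted[2] = b$bc2d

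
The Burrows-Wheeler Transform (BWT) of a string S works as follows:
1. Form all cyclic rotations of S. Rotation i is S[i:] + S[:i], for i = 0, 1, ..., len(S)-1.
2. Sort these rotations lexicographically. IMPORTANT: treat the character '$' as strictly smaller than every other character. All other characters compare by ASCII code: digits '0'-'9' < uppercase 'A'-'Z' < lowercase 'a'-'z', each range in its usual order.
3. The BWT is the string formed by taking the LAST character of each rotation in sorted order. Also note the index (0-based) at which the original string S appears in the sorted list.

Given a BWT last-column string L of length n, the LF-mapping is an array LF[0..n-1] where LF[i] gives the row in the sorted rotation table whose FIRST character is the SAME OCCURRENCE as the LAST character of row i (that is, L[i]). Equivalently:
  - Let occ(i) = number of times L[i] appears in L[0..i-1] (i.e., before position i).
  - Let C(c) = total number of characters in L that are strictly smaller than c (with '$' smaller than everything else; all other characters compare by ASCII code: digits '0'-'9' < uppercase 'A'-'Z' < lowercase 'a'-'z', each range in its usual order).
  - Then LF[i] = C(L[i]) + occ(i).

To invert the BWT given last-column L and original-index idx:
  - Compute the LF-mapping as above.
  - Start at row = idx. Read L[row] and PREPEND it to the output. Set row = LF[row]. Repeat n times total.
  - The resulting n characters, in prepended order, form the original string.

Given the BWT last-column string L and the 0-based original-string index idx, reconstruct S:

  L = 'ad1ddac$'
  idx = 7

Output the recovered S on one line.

Answer: dcdad1a$

Derivation:
LF mapping: 2 5 1 6 7 3 4 0
Walk LF starting at row 7, prepending L[row]:
  step 1: row=7, L[7]='$', prepend. Next row=LF[7]=0
  step 2: row=0, L[0]='a', prepend. Next row=LF[0]=2
  step 3: row=2, L[2]='1', prepend. Next row=LF[2]=1
  step 4: row=1, L[1]='d', prepend. Next row=LF[1]=5
  step 5: row=5, L[5]='a', prepend. Next row=LF[5]=3
  step 6: row=3, L[3]='d', prepend. Next row=LF[3]=6
  step 7: row=6, L[6]='c', prepend. Next row=LF[6]=4
  step 8: row=4, L[4]='d', prepend. Next row=LF[4]=7
Reversed output: dcdad1a$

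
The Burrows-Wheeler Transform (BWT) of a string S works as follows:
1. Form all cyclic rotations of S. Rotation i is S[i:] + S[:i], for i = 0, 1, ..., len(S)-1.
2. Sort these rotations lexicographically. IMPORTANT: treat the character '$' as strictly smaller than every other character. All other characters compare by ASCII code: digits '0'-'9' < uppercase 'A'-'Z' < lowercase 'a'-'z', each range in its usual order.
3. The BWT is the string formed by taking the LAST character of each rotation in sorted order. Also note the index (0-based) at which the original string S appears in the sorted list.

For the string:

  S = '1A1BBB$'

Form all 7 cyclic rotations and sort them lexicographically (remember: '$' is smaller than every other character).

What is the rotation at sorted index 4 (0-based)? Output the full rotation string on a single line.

All 7 rotations (rotation i = S[i:]+S[:i]):
  rot[0] = 1A1BBB$
  rot[1] = A1BBB$1
  rot[2] = 1BBB$1A
  rot[3] = BBB$1A1
  rot[4] = BB$1A1B
  rot[5] = B$1A1BB
  rot[6] = $1A1BBB
Sorted (with $ < everything):
  sorted[0] = $1A1BBB
  sorted[1] = 1A1BBB$
  sorted[2] = 1BBB$1A
  sorted[3] = A1BBB$1
  sorted[4] = B$1A1BB
  sorted[5] = BB$1A1B
  sorted[6] = BBB$1A1
sorted[4] = B$1A1BB

Answer: B$1A1BB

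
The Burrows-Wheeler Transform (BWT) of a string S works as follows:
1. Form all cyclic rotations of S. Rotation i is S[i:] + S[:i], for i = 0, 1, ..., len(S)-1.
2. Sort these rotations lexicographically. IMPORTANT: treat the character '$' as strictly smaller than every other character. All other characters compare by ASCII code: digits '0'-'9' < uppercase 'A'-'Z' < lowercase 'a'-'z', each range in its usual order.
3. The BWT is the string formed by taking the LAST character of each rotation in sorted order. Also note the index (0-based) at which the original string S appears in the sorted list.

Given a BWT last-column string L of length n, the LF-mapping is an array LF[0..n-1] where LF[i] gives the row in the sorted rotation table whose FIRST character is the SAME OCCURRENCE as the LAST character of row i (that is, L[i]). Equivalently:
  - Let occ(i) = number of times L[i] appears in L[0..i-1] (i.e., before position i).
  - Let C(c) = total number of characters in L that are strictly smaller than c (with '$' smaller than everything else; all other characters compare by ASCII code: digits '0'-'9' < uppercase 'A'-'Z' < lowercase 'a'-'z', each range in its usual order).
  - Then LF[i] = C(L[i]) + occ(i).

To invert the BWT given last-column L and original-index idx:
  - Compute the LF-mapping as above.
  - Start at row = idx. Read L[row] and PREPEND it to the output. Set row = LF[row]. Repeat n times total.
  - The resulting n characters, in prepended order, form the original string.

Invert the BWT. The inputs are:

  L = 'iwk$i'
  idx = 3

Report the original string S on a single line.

LF mapping: 1 4 3 0 2
Walk LF starting at row 3, prepending L[row]:
  step 1: row=3, L[3]='$', prepend. Next row=LF[3]=0
  step 2: row=0, L[0]='i', prepend. Next row=LF[0]=1
  step 3: row=1, L[1]='w', prepend. Next row=LF[1]=4
  step 4: row=4, L[4]='i', prepend. Next row=LF[4]=2
  step 5: row=2, L[2]='k', prepend. Next row=LF[2]=3
Reversed output: kiwi$

Answer: kiwi$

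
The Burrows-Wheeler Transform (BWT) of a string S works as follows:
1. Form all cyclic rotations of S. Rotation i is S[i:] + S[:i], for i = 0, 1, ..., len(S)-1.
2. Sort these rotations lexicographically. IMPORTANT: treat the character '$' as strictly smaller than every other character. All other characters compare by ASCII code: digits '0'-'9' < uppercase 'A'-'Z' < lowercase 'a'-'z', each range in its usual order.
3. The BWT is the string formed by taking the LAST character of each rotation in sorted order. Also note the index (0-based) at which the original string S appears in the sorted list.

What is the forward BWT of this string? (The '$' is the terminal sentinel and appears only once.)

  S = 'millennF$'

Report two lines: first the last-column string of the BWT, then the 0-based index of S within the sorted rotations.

Answer: Fnlmli$ne
6

Derivation:
All 9 rotations (rotation i = S[i:]+S[:i]):
  rot[0] = millennF$
  rot[1] = illennF$m
  rot[2] = llennF$mi
  rot[3] = lennF$mil
  rot[4] = ennF$mill
  rot[5] = nnF$mille
  rot[6] = nF$millen
  rot[7] = F$millenn
  rot[8] = $millennF
Sorted (with $ < everything):
  sorted[0] = $millennF  (last char: 'F')
  sorted[1] = F$millenn  (last char: 'n')
  sorted[2] = ennF$mill  (last char: 'l')
  sorted[3] = illennF$m  (last char: 'm')
  sorted[4] = lennF$mil  (last char: 'l')
  sorted[5] = llennF$mi  (last char: 'i')
  sorted[6] = millennF$  (last char: '$')
  sorted[7] = nF$millen  (last char: 'n')
  sorted[8] = nnF$mille  (last char: 'e')
Last column: Fnlmli$ne
Original string S is at sorted index 6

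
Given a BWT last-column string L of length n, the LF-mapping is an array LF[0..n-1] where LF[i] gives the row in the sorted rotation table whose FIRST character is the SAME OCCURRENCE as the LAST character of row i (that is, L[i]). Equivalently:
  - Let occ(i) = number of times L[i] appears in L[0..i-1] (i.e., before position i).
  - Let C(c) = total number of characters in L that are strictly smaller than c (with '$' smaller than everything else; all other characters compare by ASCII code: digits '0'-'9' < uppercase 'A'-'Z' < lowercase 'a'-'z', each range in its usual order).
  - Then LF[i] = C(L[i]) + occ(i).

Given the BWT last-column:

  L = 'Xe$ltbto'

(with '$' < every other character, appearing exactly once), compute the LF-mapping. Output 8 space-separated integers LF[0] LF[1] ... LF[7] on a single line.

Char counts: '$':1, 'X':1, 'b':1, 'e':1, 'l':1, 'o':1, 't':2
C (first-col start): C('$')=0, C('X')=1, C('b')=2, C('e')=3, C('l')=4, C('o')=5, C('t')=6
L[0]='X': occ=0, LF[0]=C('X')+0=1+0=1
L[1]='e': occ=0, LF[1]=C('e')+0=3+0=3
L[2]='$': occ=0, LF[2]=C('$')+0=0+0=0
L[3]='l': occ=0, LF[3]=C('l')+0=4+0=4
L[4]='t': occ=0, LF[4]=C('t')+0=6+0=6
L[5]='b': occ=0, LF[5]=C('b')+0=2+0=2
L[6]='t': occ=1, LF[6]=C('t')+1=6+1=7
L[7]='o': occ=0, LF[7]=C('o')+0=5+0=5

Answer: 1 3 0 4 6 2 7 5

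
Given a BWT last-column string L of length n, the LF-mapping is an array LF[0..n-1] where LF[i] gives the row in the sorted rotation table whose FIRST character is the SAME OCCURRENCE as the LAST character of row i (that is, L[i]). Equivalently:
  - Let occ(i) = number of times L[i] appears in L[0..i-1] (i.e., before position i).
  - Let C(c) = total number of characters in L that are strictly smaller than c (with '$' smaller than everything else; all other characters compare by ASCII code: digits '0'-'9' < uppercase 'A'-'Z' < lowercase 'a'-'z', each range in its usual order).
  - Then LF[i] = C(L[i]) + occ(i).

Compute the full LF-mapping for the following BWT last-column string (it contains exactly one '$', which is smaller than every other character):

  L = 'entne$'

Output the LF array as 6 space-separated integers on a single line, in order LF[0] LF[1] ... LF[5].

Answer: 1 3 5 4 2 0

Derivation:
Char counts: '$':1, 'e':2, 'n':2, 't':1
C (first-col start): C('$')=0, C('e')=1, C('n')=3, C('t')=5
L[0]='e': occ=0, LF[0]=C('e')+0=1+0=1
L[1]='n': occ=0, LF[1]=C('n')+0=3+0=3
L[2]='t': occ=0, LF[2]=C('t')+0=5+0=5
L[3]='n': occ=1, LF[3]=C('n')+1=3+1=4
L[4]='e': occ=1, LF[4]=C('e')+1=1+1=2
L[5]='$': occ=0, LF[5]=C('$')+0=0+0=0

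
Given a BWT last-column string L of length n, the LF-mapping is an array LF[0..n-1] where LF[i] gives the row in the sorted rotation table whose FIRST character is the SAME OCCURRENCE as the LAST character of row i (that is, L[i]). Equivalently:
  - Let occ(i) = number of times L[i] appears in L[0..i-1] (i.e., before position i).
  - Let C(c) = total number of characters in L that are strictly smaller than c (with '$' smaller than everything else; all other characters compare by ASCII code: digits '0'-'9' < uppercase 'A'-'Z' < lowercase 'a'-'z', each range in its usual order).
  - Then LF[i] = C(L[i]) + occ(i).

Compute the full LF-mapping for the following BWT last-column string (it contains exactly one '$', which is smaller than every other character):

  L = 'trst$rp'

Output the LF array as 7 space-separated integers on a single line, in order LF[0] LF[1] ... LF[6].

Answer: 5 2 4 6 0 3 1

Derivation:
Char counts: '$':1, 'p':1, 'r':2, 's':1, 't':2
C (first-col start): C('$')=0, C('p')=1, C('r')=2, C('s')=4, C('t')=5
L[0]='t': occ=0, LF[0]=C('t')+0=5+0=5
L[1]='r': occ=0, LF[1]=C('r')+0=2+0=2
L[2]='s': occ=0, LF[2]=C('s')+0=4+0=4
L[3]='t': occ=1, LF[3]=C('t')+1=5+1=6
L[4]='$': occ=0, LF[4]=C('$')+0=0+0=0
L[5]='r': occ=1, LF[5]=C('r')+1=2+1=3
L[6]='p': occ=0, LF[6]=C('p')+0=1+0=1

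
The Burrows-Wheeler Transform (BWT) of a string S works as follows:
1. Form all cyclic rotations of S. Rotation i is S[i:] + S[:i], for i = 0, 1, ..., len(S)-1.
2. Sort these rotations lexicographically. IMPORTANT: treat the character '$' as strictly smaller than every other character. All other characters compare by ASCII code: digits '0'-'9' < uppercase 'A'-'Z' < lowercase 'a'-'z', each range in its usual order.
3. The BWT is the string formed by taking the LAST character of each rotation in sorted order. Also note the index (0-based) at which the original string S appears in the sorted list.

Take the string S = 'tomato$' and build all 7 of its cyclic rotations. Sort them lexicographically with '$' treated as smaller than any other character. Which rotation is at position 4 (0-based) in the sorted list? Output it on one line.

All 7 rotations (rotation i = S[i:]+S[:i]):
  rot[0] = tomato$
  rot[1] = omato$t
  rot[2] = mato$to
  rot[3] = ato$tom
  rot[4] = to$toma
  rot[5] = o$tomat
  rot[6] = $tomato
Sorted (with $ < everything):
  sorted[0] = $tomato
  sorted[1] = ato$tom
  sorted[2] = mato$to
  sorted[3] = o$tomat
  sorted[4] = omato$t
  sorted[5] = to$toma
  sorted[6] = tomato$
sorted[4] = omato$t

Answer: omato$t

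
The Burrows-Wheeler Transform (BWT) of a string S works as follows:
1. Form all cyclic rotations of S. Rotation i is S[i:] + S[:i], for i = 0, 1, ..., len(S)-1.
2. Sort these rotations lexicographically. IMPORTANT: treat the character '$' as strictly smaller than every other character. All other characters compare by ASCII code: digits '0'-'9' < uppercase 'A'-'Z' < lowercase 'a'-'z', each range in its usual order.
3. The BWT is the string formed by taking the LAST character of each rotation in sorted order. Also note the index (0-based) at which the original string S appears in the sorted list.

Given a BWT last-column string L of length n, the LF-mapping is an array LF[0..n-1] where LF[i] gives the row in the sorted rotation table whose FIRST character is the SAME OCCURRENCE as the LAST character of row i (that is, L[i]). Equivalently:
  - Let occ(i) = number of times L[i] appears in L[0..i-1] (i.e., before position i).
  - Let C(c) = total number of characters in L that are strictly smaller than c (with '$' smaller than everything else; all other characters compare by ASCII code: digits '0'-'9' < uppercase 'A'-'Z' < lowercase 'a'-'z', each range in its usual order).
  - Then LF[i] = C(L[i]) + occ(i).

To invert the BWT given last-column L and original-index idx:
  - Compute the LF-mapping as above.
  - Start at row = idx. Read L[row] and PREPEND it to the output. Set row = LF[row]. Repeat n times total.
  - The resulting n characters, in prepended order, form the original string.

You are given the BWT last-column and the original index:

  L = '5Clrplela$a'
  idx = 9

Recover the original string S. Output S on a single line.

LF mapping: 1 2 6 10 9 7 5 8 3 0 4
Walk LF starting at row 9, prepending L[row]:
  step 1: row=9, L[9]='$', prepend. Next row=LF[9]=0
  step 2: row=0, L[0]='5', prepend. Next row=LF[0]=1
  step 3: row=1, L[1]='C', prepend. Next row=LF[1]=2
  step 4: row=2, L[2]='l', prepend. Next row=LF[2]=6
  step 5: row=6, L[6]='e', prepend. Next row=LF[6]=5
  step 6: row=5, L[5]='l', prepend. Next row=LF[5]=7
  step 7: row=7, L[7]='l', prepend. Next row=LF[7]=8
  step 8: row=8, L[8]='a', prepend. Next row=LF[8]=3
  step 9: row=3, L[3]='r', prepend. Next row=LF[3]=10
  step 10: row=10, L[10]='a', prepend. Next row=LF[10]=4
  step 11: row=4, L[4]='p', prepend. Next row=LF[4]=9
Reversed output: parallelC5$

Answer: parallelC5$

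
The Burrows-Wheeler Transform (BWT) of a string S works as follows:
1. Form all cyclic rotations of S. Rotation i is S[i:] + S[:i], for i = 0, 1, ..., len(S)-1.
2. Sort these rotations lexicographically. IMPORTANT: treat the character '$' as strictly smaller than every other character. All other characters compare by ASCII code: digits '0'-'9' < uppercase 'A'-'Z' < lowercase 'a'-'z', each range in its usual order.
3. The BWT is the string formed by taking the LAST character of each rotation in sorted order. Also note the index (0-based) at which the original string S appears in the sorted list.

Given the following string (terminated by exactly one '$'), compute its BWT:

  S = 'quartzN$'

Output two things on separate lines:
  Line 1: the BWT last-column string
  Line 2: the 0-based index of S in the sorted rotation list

Answer: Nzu$arqt
3

Derivation:
All 8 rotations (rotation i = S[i:]+S[:i]):
  rot[0] = quartzN$
  rot[1] = uartzN$q
  rot[2] = artzN$qu
  rot[3] = rtzN$qua
  rot[4] = tzN$quar
  rot[5] = zN$quart
  rot[6] = N$quartz
  rot[7] = $quartzN
Sorted (with $ < everything):
  sorted[0] = $quartzN  (last char: 'N')
  sorted[1] = N$quartz  (last char: 'z')
  sorted[2] = artzN$qu  (last char: 'u')
  sorted[3] = quartzN$  (last char: '$')
  sorted[4] = rtzN$qua  (last char: 'a')
  sorted[5] = tzN$quar  (last char: 'r')
  sorted[6] = uartzN$q  (last char: 'q')
  sorted[7] = zN$quart  (last char: 't')
Last column: Nzu$arqt
Original string S is at sorted index 3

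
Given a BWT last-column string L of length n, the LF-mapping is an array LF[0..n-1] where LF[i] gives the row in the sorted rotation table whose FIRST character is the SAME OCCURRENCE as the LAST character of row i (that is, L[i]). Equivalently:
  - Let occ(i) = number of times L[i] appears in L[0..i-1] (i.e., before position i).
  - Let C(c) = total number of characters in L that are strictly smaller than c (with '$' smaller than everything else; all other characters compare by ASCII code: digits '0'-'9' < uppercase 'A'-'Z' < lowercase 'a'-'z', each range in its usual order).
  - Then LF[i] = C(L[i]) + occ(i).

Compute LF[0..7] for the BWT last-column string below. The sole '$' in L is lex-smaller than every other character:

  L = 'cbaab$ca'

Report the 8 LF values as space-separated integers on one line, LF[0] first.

Answer: 6 4 1 2 5 0 7 3

Derivation:
Char counts: '$':1, 'a':3, 'b':2, 'c':2
C (first-col start): C('$')=0, C('a')=1, C('b')=4, C('c')=6
L[0]='c': occ=0, LF[0]=C('c')+0=6+0=6
L[1]='b': occ=0, LF[1]=C('b')+0=4+0=4
L[2]='a': occ=0, LF[2]=C('a')+0=1+0=1
L[3]='a': occ=1, LF[3]=C('a')+1=1+1=2
L[4]='b': occ=1, LF[4]=C('b')+1=4+1=5
L[5]='$': occ=0, LF[5]=C('$')+0=0+0=0
L[6]='c': occ=1, LF[6]=C('c')+1=6+1=7
L[7]='a': occ=2, LF[7]=C('a')+2=1+2=3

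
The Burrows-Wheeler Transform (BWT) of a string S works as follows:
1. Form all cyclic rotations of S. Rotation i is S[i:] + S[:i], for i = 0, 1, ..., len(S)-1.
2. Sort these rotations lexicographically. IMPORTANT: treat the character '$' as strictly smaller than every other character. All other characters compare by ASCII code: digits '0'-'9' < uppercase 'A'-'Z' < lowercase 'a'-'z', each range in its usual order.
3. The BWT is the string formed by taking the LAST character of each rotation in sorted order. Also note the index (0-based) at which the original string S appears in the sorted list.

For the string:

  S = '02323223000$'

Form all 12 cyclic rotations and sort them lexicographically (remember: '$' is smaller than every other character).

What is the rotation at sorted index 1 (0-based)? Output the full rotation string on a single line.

Answer: 0$0232322300

Derivation:
All 12 rotations (rotation i = S[i:]+S[:i]):
  rot[0] = 02323223000$
  rot[1] = 2323223000$0
  rot[2] = 323223000$02
  rot[3] = 23223000$023
  rot[4] = 3223000$0232
  rot[5] = 223000$02323
  rot[6] = 23000$023232
  rot[7] = 3000$0232322
  rot[8] = 000$02323223
  rot[9] = 00$023232230
  rot[10] = 0$0232322300
  rot[11] = $02323223000
Sorted (with $ < everything):
  sorted[0] = $02323223000
  sorted[1] = 0$0232322300
  sorted[2] = 00$023232230
  sorted[3] = 000$02323223
  sorted[4] = 02323223000$
  sorted[5] = 223000$02323
  sorted[6] = 23000$023232
  sorted[7] = 23223000$023
  sorted[8] = 2323223000$0
  sorted[9] = 3000$0232322
  sorted[10] = 3223000$0232
  sorted[11] = 323223000$02
sorted[1] = 0$0232322300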